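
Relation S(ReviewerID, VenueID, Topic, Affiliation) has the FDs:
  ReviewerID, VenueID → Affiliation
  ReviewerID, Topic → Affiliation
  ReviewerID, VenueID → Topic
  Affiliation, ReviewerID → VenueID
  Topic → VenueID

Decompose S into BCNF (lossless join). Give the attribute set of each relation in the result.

Candidate keys of the original relation: {Affiliation, ReviewerID}, {ReviewerID, Topic}, {ReviewerID, VenueID}.
{Affiliation, ReviewerID, Topic, VenueID}: {Topic} determines {Topic, VenueID} here but is not a superkey — split on Topic → VenueID, giving {Topic, VenueID} and {Affiliation, ReviewerID, Topic}.
{Topic, VenueID} is in BCNF.
{Affiliation, ReviewerID, Topic} is in BCNF.

{Affiliation, ReviewerID, Topic}; {Topic, VenueID}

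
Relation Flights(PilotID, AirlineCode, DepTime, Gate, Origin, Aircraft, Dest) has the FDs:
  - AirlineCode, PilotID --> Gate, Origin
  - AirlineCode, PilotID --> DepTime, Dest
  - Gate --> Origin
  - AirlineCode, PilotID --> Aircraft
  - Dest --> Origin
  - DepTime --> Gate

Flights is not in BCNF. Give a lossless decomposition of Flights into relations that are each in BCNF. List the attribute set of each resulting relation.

{Aircraft, AirlineCode, DepTime, Dest, PilotID}; {DepTime, Gate}; {Gate, Origin}

Candidate key of the original relation: {AirlineCode, PilotID}.
Within {Aircraft, AirlineCode, DepTime, Dest, Gate, Origin, PilotID}: {Gate}⁺ ∩ {Aircraft, AirlineCode, DepTime, Dest, Gate, Origin, PilotID} = {Gate, Origin}, not the whole set, so Gate --> Origin violates BCNF; decompose into {Gate, Origin} and {Aircraft, AirlineCode, DepTime, Dest, Gate, PilotID}.
{Gate, Origin}: every determinant is a superkey — BCNF.
Within {Aircraft, AirlineCode, DepTime, Dest, Gate, PilotID}: {DepTime}⁺ ∩ {Aircraft, AirlineCode, DepTime, Dest, Gate, PilotID} = {DepTime, Gate}, not the whole set, so DepTime --> Gate violates BCNF; decompose into {DepTime, Gate} and {Aircraft, AirlineCode, DepTime, Dest, PilotID}.
{DepTime, Gate}: every determinant is a superkey — BCNF.
{Aircraft, AirlineCode, DepTime, Dest, PilotID}: every determinant is a superkey — BCNF.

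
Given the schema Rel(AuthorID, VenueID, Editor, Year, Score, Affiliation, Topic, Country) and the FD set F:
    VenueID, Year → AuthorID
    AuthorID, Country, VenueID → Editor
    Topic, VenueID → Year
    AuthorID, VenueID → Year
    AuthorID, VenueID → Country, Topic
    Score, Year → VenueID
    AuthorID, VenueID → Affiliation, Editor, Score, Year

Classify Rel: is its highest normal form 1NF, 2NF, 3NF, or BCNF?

BCNF

Candidate keys: {AuthorID, VenueID}, {Score, Year}, {Topic, VenueID}, {VenueID, Year}. Prime attributes: {AuthorID, Score, Topic, VenueID, Year}.
Each dependency's left side is a superkey — BCNF holds.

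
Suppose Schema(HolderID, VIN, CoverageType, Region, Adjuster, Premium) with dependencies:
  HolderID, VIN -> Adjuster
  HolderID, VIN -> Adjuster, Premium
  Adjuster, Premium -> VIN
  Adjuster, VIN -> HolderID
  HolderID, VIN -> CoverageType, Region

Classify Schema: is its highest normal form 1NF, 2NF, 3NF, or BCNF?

Candidate keys: {Adjuster, Premium}, {Adjuster, VIN}, {HolderID, VIN}. Prime attributes: {Adjuster, HolderID, Premium, VIN}.
Each dependency's left side is a superkey — BCNF holds.

BCNF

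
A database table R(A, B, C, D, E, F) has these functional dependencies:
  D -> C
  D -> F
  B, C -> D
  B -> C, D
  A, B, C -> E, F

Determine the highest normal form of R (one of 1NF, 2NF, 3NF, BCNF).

Candidate key: {A, B}. Prime attributes: {A, B}.
For D -> C we have {D}⁺ = {C, D, F}; {D} is not a superkey, so BCNF fails.
D -> C determines the non-prime attribute {C} from a non-superkey — 3NF is violated.
Since {B} ⊂ {A, B} and {B}⁺ ⊇ {C, D, F} with {C, D, F} non-prime, there is a partial dependency; 2NF fails.

1NF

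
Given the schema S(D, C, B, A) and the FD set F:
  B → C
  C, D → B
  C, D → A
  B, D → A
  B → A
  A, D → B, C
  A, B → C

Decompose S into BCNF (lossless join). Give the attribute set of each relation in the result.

Candidate keys of the original relation: {A, D}, {B, D}, {C, D}.
In {A, B, C, D}, {B} is not a superkey ({B}⁺ restricted to this set is {A, B, C}), so split on B → A, C into {A, B, C} and {B, D}.
{A, B, C}: every determinant is a superkey — BCNF.
{B, D}: every determinant is a superkey — BCNF.

{A, B, C}; {B, D}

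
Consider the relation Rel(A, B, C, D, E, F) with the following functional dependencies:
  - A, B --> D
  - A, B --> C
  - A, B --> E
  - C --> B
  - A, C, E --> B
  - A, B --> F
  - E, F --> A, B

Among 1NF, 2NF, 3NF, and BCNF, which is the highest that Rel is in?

Candidate keys: {A, B}, {A, C}, {E, F}. Prime attributes: {A, B, C, E, F}.
C --> B: {C}⁺ = {B, C}, which is not all of the attributes, so the left side is not a superkey — BCNF is violated.
Its right-hand attributes {B} are all prime, as are those of every other non-superkey FD — the relation is in 3NF.

3NF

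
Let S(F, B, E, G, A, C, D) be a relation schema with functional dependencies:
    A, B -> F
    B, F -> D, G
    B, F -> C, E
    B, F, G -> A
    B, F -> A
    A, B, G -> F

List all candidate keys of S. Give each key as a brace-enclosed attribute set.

{B} never appears on the right of any FD, so every key must include it.
Closure of {A, B} is {A, B, C, D, E, F, G}, the whole schema; {A, B} is a candidate key.
Closure of {B, F} is {A, B, C, D, E, F, G}, the whole schema; {B, F} is a candidate key.
No proper subset of any of these is a key, and no other minimal superkey exists.

{A, B}, {B, F}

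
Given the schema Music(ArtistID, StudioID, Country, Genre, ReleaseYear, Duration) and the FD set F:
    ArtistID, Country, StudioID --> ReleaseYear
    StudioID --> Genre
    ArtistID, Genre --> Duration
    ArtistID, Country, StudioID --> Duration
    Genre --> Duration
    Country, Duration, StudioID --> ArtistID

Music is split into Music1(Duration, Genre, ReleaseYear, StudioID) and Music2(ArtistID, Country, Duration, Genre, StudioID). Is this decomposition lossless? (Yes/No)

No

The shared attributes are {Duration, Genre, StudioID} and {Duration, Genre, StudioID}⁺ = {Duration, Genre, StudioID}.
Neither Music1 nor Music2 is contained in that closure, so the decomposition is lossy.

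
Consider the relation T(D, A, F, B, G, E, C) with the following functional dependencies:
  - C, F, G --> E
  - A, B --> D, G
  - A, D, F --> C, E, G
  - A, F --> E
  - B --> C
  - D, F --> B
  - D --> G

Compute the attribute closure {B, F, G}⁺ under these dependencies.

{B, C, E, F, G}

Start with {B, F, G}.
B --> C applies; add {C} → now {B, C, F, G}.
C, F, G --> E applies; add {E} → now {B, C, E, F, G}.
No further FD applies.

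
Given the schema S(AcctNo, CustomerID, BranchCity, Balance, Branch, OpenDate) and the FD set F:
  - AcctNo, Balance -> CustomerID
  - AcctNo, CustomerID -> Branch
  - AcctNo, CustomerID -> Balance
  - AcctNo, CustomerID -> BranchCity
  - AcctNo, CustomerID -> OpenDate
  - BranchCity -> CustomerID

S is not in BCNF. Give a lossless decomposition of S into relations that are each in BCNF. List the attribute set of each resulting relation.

{AcctNo, Balance, Branch, BranchCity, OpenDate}; {BranchCity, CustomerID}

Candidate keys of the original relation: {AcctNo, Balance}, {AcctNo, BranchCity}, {AcctNo, CustomerID}.
Within {AcctNo, Balance, Branch, BranchCity, CustomerID, OpenDate}: {BranchCity}⁺ ∩ {AcctNo, Balance, Branch, BranchCity, CustomerID, OpenDate} = {BranchCity, CustomerID}, not the whole set, so BranchCity -> CustomerID violates BCNF; decompose into {BranchCity, CustomerID} and {AcctNo, Balance, Branch, BranchCity, OpenDate}.
{BranchCity, CustomerID} has no BCNF violation.
{AcctNo, Balance, Branch, BranchCity, OpenDate} has no BCNF violation.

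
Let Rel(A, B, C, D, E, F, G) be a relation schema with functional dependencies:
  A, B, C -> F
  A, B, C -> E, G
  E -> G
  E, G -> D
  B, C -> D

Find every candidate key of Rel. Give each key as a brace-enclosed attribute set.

Attributes never on any right-hand side: {A, B, C} — every candidate key must contain all of them.
Closure of {A, B, C} is {A, B, C, D, E, F, G}, the whole schema; {A, B, C} is a candidate key.
No smaller or unrelated set reaches every attribute, so there are no other keys.

{A, B, C}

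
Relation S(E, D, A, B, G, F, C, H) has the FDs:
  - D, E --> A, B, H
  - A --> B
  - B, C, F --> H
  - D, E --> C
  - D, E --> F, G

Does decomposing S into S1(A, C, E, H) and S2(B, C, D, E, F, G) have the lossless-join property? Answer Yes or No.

No

The shared attributes are {C, E} and {C, E}⁺ = {C, E}.
The closure covers neither S1 nor S2 entirely; the join is not lossless.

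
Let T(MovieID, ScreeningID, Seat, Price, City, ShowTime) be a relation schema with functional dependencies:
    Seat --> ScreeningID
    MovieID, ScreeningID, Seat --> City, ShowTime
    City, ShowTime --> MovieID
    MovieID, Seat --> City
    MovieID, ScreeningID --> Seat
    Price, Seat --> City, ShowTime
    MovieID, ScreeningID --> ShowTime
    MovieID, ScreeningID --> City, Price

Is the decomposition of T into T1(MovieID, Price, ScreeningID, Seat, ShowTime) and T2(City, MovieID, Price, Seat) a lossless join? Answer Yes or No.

Common attributes: {MovieID, Price, Seat}; their closure is {City, MovieID, Price, ScreeningID, Seat, ShowTime}.
T1 is contained in that closure, so T1 ∩ T2 --> T1 holds and the join is lossless.

Yes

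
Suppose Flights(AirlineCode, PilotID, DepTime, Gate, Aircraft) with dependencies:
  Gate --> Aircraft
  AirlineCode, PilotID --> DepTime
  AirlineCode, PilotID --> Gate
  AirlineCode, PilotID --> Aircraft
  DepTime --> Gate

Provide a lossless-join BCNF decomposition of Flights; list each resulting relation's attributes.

Candidate key of the original relation: {AirlineCode, PilotID}.
Within {Aircraft, AirlineCode, DepTime, Gate, PilotID}: {Gate}⁺ ∩ {Aircraft, AirlineCode, DepTime, Gate, PilotID} = {Aircraft, Gate}, not the whole set, so Gate --> Aircraft violates BCNF; decompose into {Aircraft, Gate} and {AirlineCode, DepTime, Gate, PilotID}.
{Aircraft, Gate} has no BCNF violation.
Within {AirlineCode, DepTime, Gate, PilotID}: {DepTime}⁺ ∩ {AirlineCode, DepTime, Gate, PilotID} = {DepTime, Gate}, not the whole set, so DepTime --> Gate violates BCNF; decompose into {DepTime, Gate} and {AirlineCode, DepTime, PilotID}.
{DepTime, Gate} has no BCNF violation.
{AirlineCode, DepTime, PilotID} has no BCNF violation.

{Aircraft, Gate}; {AirlineCode, DepTime, PilotID}; {DepTime, Gate}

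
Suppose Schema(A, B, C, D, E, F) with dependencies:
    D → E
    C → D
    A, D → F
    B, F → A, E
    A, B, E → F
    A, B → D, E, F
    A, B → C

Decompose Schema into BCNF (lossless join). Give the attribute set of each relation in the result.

Candidate keys of the original relation: {A, B}, {B, F}.
Within {A, B, C, D, E, F}: {D}⁺ ∩ {A, B, C, D, E, F} = {D, E}, not the whole set, so D → E violates BCNF; decompose into {D, E} and {A, B, C, D, F}.
{D, E} has no BCNF violation.
Within {A, B, C, D, F}: {C}⁺ ∩ {A, B, C, D, F} = {C, D}, not the whole set, so C → D violates BCNF; decompose into {C, D} and {A, B, C, F}.
{C, D} has no BCNF violation.
Within {A, B, C, F}: {A, C}⁺ ∩ {A, B, C, F} = {A, C, F}, not the whole set, so A, C → F violates BCNF; decompose into {A, C, F} and {A, B, C}.
{A, C, F} has no BCNF violation.
{A, B, C} has no BCNF violation.

{A, B, C}; {A, C, F}; {C, D}; {D, E}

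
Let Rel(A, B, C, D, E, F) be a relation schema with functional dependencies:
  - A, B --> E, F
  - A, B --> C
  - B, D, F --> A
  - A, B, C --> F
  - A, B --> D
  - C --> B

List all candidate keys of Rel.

{A, B}⁺ = {A, B, C, D, E, F} — all of the relation — so {A, B} is a candidate key.
{A, C}⁺ = {A, B, C, D, E, F} — all of the relation — so {A, C} is a candidate key.
{B, D, F}⁺ = {A, B, C, D, E, F} — all of the relation — so {B, D, F} is a candidate key.
{C, D, F}⁺ = {A, B, C, D, E, F} — all of the relation — so {C, D, F} is a candidate key.
No proper subset of any of these is a key, and no other minimal superkey exists.

{A, B}, {A, C}, {B, D, F}, {C, D, F}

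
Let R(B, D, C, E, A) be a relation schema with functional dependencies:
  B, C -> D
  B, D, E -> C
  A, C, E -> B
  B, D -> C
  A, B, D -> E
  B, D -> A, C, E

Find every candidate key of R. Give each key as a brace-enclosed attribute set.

{A, C, E}, {B, C}, {B, D}

{B, C}⁺ = {A, B, C, D, E} — all of the relation — so {B, C} is a candidate key.
{B, D}⁺ = {A, B, C, D, E} — all of the relation — so {B, D} is a candidate key.
{A, C, E}⁺ = {A, B, C, D, E} — all of the relation — so {A, C, E} is a candidate key.
No proper subset of any of these is a key, and no other minimal superkey exists.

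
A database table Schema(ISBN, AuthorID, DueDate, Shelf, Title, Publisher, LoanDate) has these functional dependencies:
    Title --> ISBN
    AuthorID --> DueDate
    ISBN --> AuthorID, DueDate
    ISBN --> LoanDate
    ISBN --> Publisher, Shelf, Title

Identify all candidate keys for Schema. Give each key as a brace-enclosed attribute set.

{ISBN}, {Title}

{ISBN}⁺ = {AuthorID, DueDate, ISBN, LoanDate, Publisher, Shelf, Title}, which is every attribute, so {ISBN} is a candidate key.
{Title}⁺ = {AuthorID, DueDate, ISBN, LoanDate, Publisher, Shelf, Title}, which is every attribute, so {Title} is a candidate key.
Any other superkey properly contains one of these, so there are no further candidate keys.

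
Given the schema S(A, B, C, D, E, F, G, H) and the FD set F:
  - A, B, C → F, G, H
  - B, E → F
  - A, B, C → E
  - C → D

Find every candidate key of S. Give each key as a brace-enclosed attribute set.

{A, B, C} never appear on the right of any FD, so every key must include all of them.
{A, B, C}⁺ = {A, B, C, D, E, F, G, H} — all of the relation — so {A, B, C} is a candidate key.
Every other attribute set either contains this one or has a smaller closure.

{A, B, C}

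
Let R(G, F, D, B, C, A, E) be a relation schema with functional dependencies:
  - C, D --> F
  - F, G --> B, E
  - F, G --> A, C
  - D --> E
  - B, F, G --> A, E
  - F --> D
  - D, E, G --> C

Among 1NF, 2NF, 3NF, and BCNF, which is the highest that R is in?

1NF

Candidate keys: {D, G}, {F, G}. Prime attributes: {D, F, G}.
C, D --> F breaks BCNF: {C, D}⁺ = {C, D, E, F}, so {C, D} is not a superkey.
D --> E has non-prime {E} on the right and a non-superkey on the left, so 3NF fails.
{D} is a proper subset of the key {D, G}, and {D}⁺ contains the non-prime attribute {E} — a partial dependency, so 2NF is violated.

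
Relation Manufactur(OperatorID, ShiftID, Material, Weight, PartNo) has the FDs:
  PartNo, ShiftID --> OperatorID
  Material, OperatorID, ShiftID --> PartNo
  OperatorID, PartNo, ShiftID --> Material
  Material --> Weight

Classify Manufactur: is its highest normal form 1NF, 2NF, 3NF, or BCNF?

Candidate keys: {Material, OperatorID, ShiftID}, {PartNo, ShiftID}. Prime attributes: {Material, OperatorID, PartNo, ShiftID}.
Material --> Weight: {Material}⁺ = {Material, Weight}, which is not all of the attributes, so the left side is not a superkey — BCNF is violated.
Material --> Weight determines the non-prime attribute {Weight} from a non-superkey — 3NF is violated.
{Material} is a proper subset of the key {Material, OperatorID, ShiftID}, and {Material}⁺ contains the non-prime attribute {Weight} — a partial dependency, so 2NF is violated.

1NF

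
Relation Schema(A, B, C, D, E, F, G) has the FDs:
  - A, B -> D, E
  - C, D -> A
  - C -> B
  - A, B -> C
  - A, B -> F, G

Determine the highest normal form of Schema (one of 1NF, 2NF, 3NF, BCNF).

3NF

Candidate keys: {A, B}, {A, C}, {C, D}. Prime attributes: {A, B, C, D}.
For C -> B we have {C}⁺ = {B, C}; {C} is not a superkey, so BCNF fails.
Its right-hand attributes {B} are all prime, as are those of every other non-superkey FD — the relation is in 3NF.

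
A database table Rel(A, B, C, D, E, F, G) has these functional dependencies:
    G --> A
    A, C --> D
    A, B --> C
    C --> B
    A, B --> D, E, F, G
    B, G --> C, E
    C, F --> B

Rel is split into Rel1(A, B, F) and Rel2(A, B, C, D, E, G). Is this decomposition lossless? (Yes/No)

Rel1 ∩ Rel2 = {A, B}; its closure under F is {A, B, C, D, E, F, G}.
Rel1 is contained in that closure, so Rel1 ∩ Rel2 --> Rel1 holds and the join is lossless.

Yes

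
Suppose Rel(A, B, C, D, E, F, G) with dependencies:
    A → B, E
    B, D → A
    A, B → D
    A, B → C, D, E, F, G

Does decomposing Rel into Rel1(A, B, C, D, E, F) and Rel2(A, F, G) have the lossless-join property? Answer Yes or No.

Yes

The shared attributes are {A, F} and {A, F}⁺ = {A, B, C, D, E, F, G}.
Rel1 is contained in that closure, so Rel1 ∩ Rel2 → Rel1 holds and the join is lossless.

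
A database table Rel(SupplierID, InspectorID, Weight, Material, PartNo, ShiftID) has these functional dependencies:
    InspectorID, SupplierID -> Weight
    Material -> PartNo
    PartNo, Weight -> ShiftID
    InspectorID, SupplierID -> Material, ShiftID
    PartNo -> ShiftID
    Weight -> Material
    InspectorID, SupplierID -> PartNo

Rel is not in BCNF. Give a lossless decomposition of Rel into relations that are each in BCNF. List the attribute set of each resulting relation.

Candidate key of the original relation: {InspectorID, SupplierID}.
Within {InspectorID, Material, PartNo, ShiftID, SupplierID, Weight}: {Material}⁺ ∩ {InspectorID, Material, PartNo, ShiftID, SupplierID, Weight} = {Material, PartNo, ShiftID}, not the whole set, so Material -> PartNo, ShiftID violates BCNF; decompose into {Material, PartNo, ShiftID} and {InspectorID, Material, SupplierID, Weight}.
Within {Material, PartNo, ShiftID}: {PartNo}⁺ ∩ {Material, PartNo, ShiftID} = {PartNo, ShiftID}, not the whole set, so PartNo -> ShiftID violates BCNF; decompose into {PartNo, ShiftID} and {Material, PartNo}.
{PartNo, ShiftID} is in BCNF.
{Material, PartNo} is in BCNF.
Within {InspectorID, Material, SupplierID, Weight}: {Weight}⁺ ∩ {InspectorID, Material, SupplierID, Weight} = {Material, Weight}, not the whole set, so Weight -> Material violates BCNF; decompose into {Material, Weight} and {InspectorID, SupplierID, Weight}.
{Material, Weight} is in BCNF.
{InspectorID, SupplierID, Weight} is in BCNF.

{InspectorID, SupplierID, Weight}; {Material, PartNo}; {Material, Weight}; {PartNo, ShiftID}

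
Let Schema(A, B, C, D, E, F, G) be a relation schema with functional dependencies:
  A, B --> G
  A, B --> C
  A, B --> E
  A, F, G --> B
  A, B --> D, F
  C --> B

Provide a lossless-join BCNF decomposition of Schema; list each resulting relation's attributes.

Candidate keys of the original relation: {A, B}, {A, C}, {A, F, G}.
{A, B, C, D, E, F, G}: {C} determines {B, C} here but is not a superkey — split on C --> B, giving {B, C} and {A, C, D, E, F, G}.
{B, C} has no BCNF violation.
{A, C, D, E, F, G} has no BCNF violation.

{A, C, D, E, F, G}; {B, C}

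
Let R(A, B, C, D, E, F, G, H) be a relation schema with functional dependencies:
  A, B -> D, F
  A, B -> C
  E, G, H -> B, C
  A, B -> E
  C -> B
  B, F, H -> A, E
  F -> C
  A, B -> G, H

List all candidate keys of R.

{A, B}⁺ = {A, B, C, D, E, F, G, H} — all of the relation — so {A, B} is a candidate key.
{A, C}⁺ = {A, B, C, D, E, F, G, H} — all of the relation — so {A, C} is a candidate key.
{A, F}⁺ = {A, B, C, D, E, F, G, H} — all of the relation — so {A, F} is a candidate key.
{F, H}⁺ = {A, B, C, D, E, F, G, H} — all of the relation — so {F, H} is a candidate key.
{A, E, G, H}⁺ = {A, B, C, D, E, F, G, H} — all of the relation — so {A, E, G, H} is a candidate key.
No proper subset of any of these is a key, and no other minimal superkey exists.

{A, B}, {A, C}, {A, E, G, H}, {A, F}, {F, H}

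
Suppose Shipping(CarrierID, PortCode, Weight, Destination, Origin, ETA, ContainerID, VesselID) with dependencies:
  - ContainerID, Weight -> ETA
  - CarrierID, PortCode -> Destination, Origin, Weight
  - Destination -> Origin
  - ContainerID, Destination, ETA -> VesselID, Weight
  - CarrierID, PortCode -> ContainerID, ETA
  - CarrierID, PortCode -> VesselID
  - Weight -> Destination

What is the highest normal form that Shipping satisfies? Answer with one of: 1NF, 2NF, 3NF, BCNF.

Candidate key: {CarrierID, PortCode}. Prime attributes: {CarrierID, PortCode}.
For ContainerID, Weight -> ETA we have {ContainerID, Weight}⁺ = {ContainerID, Destination, ETA, Origin, VesselID, Weight}; {ContainerID, Weight} is not a superkey, so BCNF fails.
ContainerID, Weight -> ETA has non-prime {ETA} on the right and a non-superkey on the left, so 3NF fails.
No proper subset of a key has a non-prime attribute in its closure, so there is no partial dependency; 2NF holds.

2NF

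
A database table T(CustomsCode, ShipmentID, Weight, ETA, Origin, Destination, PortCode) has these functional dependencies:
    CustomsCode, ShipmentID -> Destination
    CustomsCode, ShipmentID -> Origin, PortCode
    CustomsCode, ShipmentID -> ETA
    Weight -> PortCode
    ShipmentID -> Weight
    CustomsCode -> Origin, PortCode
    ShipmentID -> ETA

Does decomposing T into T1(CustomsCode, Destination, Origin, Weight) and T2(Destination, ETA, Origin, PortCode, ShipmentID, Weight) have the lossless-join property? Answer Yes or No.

No

The shared attributes are {Destination, Origin, Weight} and {Destination, Origin, Weight}⁺ = {Destination, Origin, PortCode, Weight}.
Neither T1 nor T2 is contained in that closure, so the decomposition is lossy.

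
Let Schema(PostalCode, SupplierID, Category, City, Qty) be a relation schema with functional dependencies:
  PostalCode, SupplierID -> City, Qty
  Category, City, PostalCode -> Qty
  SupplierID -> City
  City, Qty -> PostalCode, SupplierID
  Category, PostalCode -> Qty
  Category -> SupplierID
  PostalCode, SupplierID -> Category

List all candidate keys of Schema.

Closure of {Category, PostalCode} is {Category, City, PostalCode, Qty, SupplierID}, the whole schema; {Category, PostalCode} is a candidate key.
Closure of {Category, Qty} is {Category, City, PostalCode, Qty, SupplierID}, the whole schema; {Category, Qty} is a candidate key.
Closure of {City, Qty} is {Category, City, PostalCode, Qty, SupplierID}, the whole schema; {City, Qty} is a candidate key.
Closure of {PostalCode, SupplierID} is {Category, City, PostalCode, Qty, SupplierID}, the whole schema; {PostalCode, SupplierID} is a candidate key.
Closure of {Qty, SupplierID} is {Category, City, PostalCode, Qty, SupplierID}, the whole schema; {Qty, SupplierID} is a candidate key.
No proper subset of any of these is a key, and no other minimal superkey exists.

{Category, PostalCode}, {Category, Qty}, {City, Qty}, {PostalCode, SupplierID}, {Qty, SupplierID}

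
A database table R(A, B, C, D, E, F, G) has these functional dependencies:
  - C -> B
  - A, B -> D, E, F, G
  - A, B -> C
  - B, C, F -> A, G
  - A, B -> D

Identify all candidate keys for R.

{A, B}, {A, C}, {C, F}

{A, B}⁺ = {A, B, C, D, E, F, G}, which is every attribute, so {A, B} is a candidate key.
{A, C}⁺ = {A, B, C, D, E, F, G}, which is every attribute, so {A, C} is a candidate key.
{C, F}⁺ = {A, B, C, D, E, F, G}, which is every attribute, so {C, F} is a candidate key.
Any other superkey properly contains one of these, so there are no further candidate keys.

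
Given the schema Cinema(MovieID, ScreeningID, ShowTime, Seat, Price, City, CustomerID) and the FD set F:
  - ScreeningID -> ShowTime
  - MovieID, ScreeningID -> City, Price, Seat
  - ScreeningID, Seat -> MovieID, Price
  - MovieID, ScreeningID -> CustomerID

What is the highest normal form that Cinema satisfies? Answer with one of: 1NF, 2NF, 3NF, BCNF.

Candidate keys: {MovieID, ScreeningID}, {ScreeningID, Seat}. Prime attributes: {MovieID, ScreeningID, Seat}.
ScreeningID -> ShowTime: {ScreeningID}⁺ = {ScreeningID, ShowTime}, which is not all of the attributes, so the left side is not a superkey — BCNF is violated.
ScreeningID -> ShowTime determines the non-prime attribute {ShowTime} from a non-superkey — 3NF is violated.
Since {ScreeningID} ⊂ {MovieID, ScreeningID} and {ScreeningID}⁺ ⊇ {ShowTime} with {ShowTime} non-prime, there is a partial dependency; 2NF fails.

1NF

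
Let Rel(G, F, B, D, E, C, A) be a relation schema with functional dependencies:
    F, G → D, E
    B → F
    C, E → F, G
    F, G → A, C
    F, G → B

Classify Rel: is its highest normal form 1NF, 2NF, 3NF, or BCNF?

Candidate keys: {B, G}, {C, E}, {F, G}. Prime attributes: {B, C, E, F, G}.
B → F breaks BCNF: {B}⁺ = {B, F}, so {B} is not a superkey.
Its right-hand attributes {F} are all prime, as are those of every other non-superkey FD — the relation is in 3NF.

3NF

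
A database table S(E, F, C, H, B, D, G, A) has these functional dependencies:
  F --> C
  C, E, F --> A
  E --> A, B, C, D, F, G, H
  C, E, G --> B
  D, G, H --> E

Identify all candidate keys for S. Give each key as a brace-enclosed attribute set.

{E} is a candidate key since {E}⁺ = {A, B, C, D, E, F, G, H} covers every attribute.
{D, G, H} is a candidate key since {D, G, H}⁺ = {A, B, C, D, E, F, G, H} covers every attribute.
Any other superkey properly contains one of these, so there are no further candidate keys.

{D, G, H}, {E}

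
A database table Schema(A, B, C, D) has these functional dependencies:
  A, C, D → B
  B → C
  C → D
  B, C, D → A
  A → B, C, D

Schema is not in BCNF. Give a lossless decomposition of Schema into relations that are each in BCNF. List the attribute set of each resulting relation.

{A, B, C}; {C, D}

Candidate keys of the original relation: {A}, {B}.
In {A, B, C, D}, {C} is not a superkey ({C}⁺ restricted to this set is {C, D}), so split on C → D into {C, D} and {A, B, C}.
{C, D} has no BCNF violation.
{A, B, C} has no BCNF violation.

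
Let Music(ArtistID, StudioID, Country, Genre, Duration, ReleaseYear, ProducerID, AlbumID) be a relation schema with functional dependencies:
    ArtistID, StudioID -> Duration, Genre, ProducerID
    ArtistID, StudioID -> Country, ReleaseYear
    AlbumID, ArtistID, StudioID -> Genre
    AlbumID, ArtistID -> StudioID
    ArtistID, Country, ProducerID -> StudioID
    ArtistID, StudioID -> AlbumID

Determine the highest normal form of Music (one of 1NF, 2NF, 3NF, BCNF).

Candidate keys: {AlbumID, ArtistID}, {ArtistID, Country, ProducerID}, {ArtistID, StudioID}. Prime attributes: {AlbumID, ArtistID, Country, ProducerID, StudioID}.
Each dependency's left side is a superkey — BCNF holds.

BCNF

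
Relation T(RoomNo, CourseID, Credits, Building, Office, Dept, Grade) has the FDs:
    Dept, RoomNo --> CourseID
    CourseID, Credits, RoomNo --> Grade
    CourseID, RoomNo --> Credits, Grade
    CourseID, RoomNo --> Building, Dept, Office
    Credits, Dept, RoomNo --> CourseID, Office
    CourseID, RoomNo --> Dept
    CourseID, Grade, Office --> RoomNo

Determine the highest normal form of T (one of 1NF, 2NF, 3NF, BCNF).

Candidate keys: {CourseID, Grade, Office}, {CourseID, RoomNo}, {Dept, RoomNo}. Prime attributes: {CourseID, Dept, Grade, Office, RoomNo}.
Each dependency's left side is a superkey — BCNF holds.

BCNF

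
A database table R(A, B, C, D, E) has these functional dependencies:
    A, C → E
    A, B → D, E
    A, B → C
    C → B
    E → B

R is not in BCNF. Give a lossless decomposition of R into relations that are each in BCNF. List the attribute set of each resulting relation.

Candidate keys of the original relation: {A, B}, {A, C}, {A, E}.
In {A, B, C, D, E}, {C} is not a superkey ({C}⁺ restricted to this set is {B, C}), so split on C → B into {B, C} and {A, C, D, E}.
{B, C} has no BCNF violation.
{A, C, D, E} has no BCNF violation.

{A, C, D, E}; {B, C}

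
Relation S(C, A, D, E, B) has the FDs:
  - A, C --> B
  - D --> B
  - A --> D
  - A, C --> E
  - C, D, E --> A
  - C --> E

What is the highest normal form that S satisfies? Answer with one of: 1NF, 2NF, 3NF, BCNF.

Candidate keys: {A, C}, {C, D}. Prime attributes: {A, C, D}.
D --> B breaks BCNF: {D}⁺ = {B, D}, so {D} is not a superkey.
D --> B has non-prime {B} on the right and a non-superkey on the left, so 3NF fails.
The proper key subset {A} of {A, C} determines non-prime {B}, so the relation is not even in 2NF.

1NF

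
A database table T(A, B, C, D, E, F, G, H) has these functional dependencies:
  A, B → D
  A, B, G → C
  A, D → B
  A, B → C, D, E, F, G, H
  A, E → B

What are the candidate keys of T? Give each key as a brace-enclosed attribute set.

{A, B}, {A, D}, {A, E}

Attributes never on any right-hand side: {A} — every candidate key must contain it.
{A, B} is a candidate key since {A, B}⁺ = {A, B, C, D, E, F, G, H} covers every attribute.
{A, D} is a candidate key since {A, D}⁺ = {A, B, C, D, E, F, G, H} covers every attribute.
{A, E} is a candidate key since {A, E}⁺ = {A, B, C, D, E, F, G, H} covers every attribute.
These are minimal and exhaustive — every other superkey contains one of them.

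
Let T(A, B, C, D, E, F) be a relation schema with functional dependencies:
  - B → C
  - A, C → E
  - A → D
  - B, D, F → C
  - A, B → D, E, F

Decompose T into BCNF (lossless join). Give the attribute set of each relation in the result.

Candidate key of the original relation: {A, B}.
In {A, B, C, D, E, F}, {B} is not a superkey ({B}⁺ restricted to this set is {B, C}), so split on B → C into {B, C} and {A, B, D, E, F}.
{B, C} is in BCNF.
In {A, B, D, E, F}, {A} is not a superkey ({A}⁺ restricted to this set is {A, D}), so split on A → D into {A, D} and {A, B, E, F}.
{A, D} is in BCNF.
{A, B, E, F} is in BCNF.

{A, B, E, F}; {A, D}; {B, C}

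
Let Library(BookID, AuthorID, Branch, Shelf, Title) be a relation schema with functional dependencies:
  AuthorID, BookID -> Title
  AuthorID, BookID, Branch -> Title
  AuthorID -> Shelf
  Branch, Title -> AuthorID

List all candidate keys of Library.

{AuthorID, BookID, Branch}, {BookID, Branch, Title}

{BookID, Branch} never appear on the right of any FD, so every key must include all of them.
Closure of {AuthorID, BookID, Branch} is {AuthorID, BookID, Branch, Shelf, Title}, the whole schema; {AuthorID, BookID, Branch} is a candidate key.
Closure of {BookID, Branch, Title} is {AuthorID, BookID, Branch, Shelf, Title}, the whole schema; {BookID, Branch, Title} is a candidate key.
Any other superkey properly contains one of these, so there are no further candidate keys.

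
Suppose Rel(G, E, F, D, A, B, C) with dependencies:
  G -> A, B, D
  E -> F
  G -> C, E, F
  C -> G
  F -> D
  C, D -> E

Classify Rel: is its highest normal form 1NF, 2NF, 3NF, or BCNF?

Candidate keys: {C}, {G}. Prime attributes: {C, G}.
E -> F: {E}⁺ = {D, E, F}, which is not all of the attributes, so the left side is not a superkey — BCNF is violated.
E -> F has non-prime {F} on the right and a non-superkey on the left, so 3NF fails.
Every candidate key is a single attribute, so no partial dependency is possible; 2NF holds.

2NF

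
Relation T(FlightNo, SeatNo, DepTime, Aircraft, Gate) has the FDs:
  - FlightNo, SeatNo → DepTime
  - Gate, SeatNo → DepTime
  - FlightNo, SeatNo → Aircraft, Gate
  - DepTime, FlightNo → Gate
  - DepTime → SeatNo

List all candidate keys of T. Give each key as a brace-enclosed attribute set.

{DepTime, FlightNo}, {FlightNo, SeatNo}

Attributes never on any right-hand side: {FlightNo} — every candidate key must contain it.
Closure of {DepTime, FlightNo} is {Aircraft, DepTime, FlightNo, Gate, SeatNo}, the whole schema; {DepTime, FlightNo} is a candidate key.
Closure of {FlightNo, SeatNo} is {Aircraft, DepTime, FlightNo, Gate, SeatNo}, the whole schema; {FlightNo, SeatNo} is a candidate key.
No proper subset of any of these is a key, and no other minimal superkey exists.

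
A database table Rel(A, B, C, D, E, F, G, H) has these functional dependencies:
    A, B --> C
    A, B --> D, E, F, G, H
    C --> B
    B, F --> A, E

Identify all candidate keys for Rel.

{A, B}⁺ = {A, B, C, D, E, F, G, H} — all of the relation — so {A, B} is a candidate key.
{A, C}⁺ = {A, B, C, D, E, F, G, H} — all of the relation — so {A, C} is a candidate key.
{B, F}⁺ = {A, B, C, D, E, F, G, H} — all of the relation — so {B, F} is a candidate key.
{C, F}⁺ = {A, B, C, D, E, F, G, H} — all of the relation — so {C, F} is a candidate key.
These are minimal and exhaustive — every other superkey contains one of them.

{A, B}, {A, C}, {B, F}, {C, F}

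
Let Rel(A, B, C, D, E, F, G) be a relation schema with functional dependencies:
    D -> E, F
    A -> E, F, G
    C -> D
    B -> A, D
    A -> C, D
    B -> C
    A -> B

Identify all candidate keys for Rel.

Closure of {A} is {A, B, C, D, E, F, G}, the whole schema; {A} is a candidate key.
Closure of {B} is {A, B, C, D, E, F, G}, the whole schema; {B} is a candidate key.
Any other superkey properly contains one of these, so there are no further candidate keys.

{A}, {B}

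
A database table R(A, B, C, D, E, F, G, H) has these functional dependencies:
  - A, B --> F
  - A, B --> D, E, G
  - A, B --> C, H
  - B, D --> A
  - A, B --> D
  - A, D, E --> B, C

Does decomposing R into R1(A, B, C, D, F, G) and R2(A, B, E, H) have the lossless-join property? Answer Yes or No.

Yes

Common attributes: {A, B}; their closure is {A, B, C, D, E, F, G, H}.
This includes all of R1, so the common attributes are a superkey of R1 — the join is lossless.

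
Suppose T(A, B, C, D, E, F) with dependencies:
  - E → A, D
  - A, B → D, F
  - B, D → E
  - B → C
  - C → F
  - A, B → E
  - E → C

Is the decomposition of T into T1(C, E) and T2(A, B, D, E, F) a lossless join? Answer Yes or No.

Yes

Common attributes: {E}; their closure is {A, C, D, E, F}.
This includes all of T1, so the common attributes are a superkey of T1 — the join is lossless.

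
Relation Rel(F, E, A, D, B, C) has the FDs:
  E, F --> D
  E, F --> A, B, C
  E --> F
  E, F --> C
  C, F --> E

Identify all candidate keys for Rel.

{C, F}, {E}

{E}⁺ = {A, B, C, D, E, F} — all of the relation — so {E} is a candidate key.
{C, F}⁺ = {A, B, C, D, E, F} — all of the relation — so {C, F} is a candidate key.
These are minimal and exhaustive — every other superkey contains one of them.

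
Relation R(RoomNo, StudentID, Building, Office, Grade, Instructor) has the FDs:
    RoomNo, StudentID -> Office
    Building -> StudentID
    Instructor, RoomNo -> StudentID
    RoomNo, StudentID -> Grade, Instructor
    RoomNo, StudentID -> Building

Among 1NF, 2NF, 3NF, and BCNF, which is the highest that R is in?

3NF

Candidate keys: {Building, RoomNo}, {Instructor, RoomNo}, {RoomNo, StudentID}. Prime attributes: {Building, Instructor, RoomNo, StudentID}.
Building -> StudentID breaks BCNF: {Building}⁺ = {Building, StudentID}, so {Building} is not a superkey.
But every attribute on its right side ({StudentID}) is prime, and the same holds for every other non-superkey FD, so 3NF still holds.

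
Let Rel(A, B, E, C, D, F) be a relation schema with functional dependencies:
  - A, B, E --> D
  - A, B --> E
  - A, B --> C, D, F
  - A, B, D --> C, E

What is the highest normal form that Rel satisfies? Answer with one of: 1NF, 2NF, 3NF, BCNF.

Candidate key: {A, B}. Prime attributes: {A, B}.
Every FD has a superkey on the left, so the relation is in BCNF.

BCNF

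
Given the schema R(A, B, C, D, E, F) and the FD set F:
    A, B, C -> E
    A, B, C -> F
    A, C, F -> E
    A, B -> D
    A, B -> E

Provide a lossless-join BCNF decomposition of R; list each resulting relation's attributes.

{A, B, C, F}; {A, B, D}; {A, C, E, F}

Candidate key of the original relation: {A, B, C}.
{A, B, C, D, E, F}: {A, C, F} determines {A, C, E, F} here but is not a superkey — split on A, C, F -> E, giving {A, C, E, F} and {A, B, C, D, F}.
{A, C, E, F} has no BCNF violation.
{A, B, C, D, F}: {A, B} determines {A, B, D} here but is not a superkey — split on A, B -> D, giving {A, B, D} and {A, B, C, F}.
{A, B, D} has no BCNF violation.
{A, B, C, F} has no BCNF violation.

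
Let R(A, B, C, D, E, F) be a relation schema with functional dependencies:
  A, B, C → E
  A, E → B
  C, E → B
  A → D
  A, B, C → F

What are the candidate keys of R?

{A, B, C}, {A, C, E}

No FD produces {A, C}, so they must be in every candidate key.
Closure of {A, B, C} is {A, B, C, D, E, F}, the whole schema; {A, B, C} is a candidate key.
Closure of {A, C, E} is {A, B, C, D, E, F}, the whole schema; {A, C, E} is a candidate key.
These are minimal and exhaustive — every other superkey contains one of them.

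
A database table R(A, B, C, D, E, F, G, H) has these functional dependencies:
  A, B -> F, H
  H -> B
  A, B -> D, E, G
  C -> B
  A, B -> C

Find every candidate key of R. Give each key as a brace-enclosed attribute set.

No FD produces {A}, so it must be in every candidate key.
{A, B}⁺ = {A, B, C, D, E, F, G, H} — all of the relation — so {A, B} is a candidate key.
{A, C}⁺ = {A, B, C, D, E, F, G, H} — all of the relation — so {A, C} is a candidate key.
{A, H}⁺ = {A, B, C, D, E, F, G, H} — all of the relation — so {A, H} is a candidate key.
These are minimal and exhaustive — every other superkey contains one of them.

{A, B}, {A, C}, {A, H}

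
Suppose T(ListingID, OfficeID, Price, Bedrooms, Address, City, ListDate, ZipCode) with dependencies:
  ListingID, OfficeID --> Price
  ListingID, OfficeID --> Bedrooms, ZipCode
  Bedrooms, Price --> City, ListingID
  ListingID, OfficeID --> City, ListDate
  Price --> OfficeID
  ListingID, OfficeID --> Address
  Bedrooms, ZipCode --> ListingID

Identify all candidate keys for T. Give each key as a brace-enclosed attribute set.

{Bedrooms, Price}⁺ = {Address, Bedrooms, City, ListDate, ListingID, OfficeID, Price, ZipCode} — all of the relation — so {Bedrooms, Price} is a candidate key.
{ListingID, OfficeID}⁺ = {Address, Bedrooms, City, ListDate, ListingID, OfficeID, Price, ZipCode} — all of the relation — so {ListingID, OfficeID} is a candidate key.
{ListingID, Price}⁺ = {Address, Bedrooms, City, ListDate, ListingID, OfficeID, Price, ZipCode} — all of the relation — so {ListingID, Price} is a candidate key.
{Bedrooms, OfficeID, ZipCode}⁺ = {Address, Bedrooms, City, ListDate, ListingID, OfficeID, Price, ZipCode} — all of the relation — so {Bedrooms, OfficeID, ZipCode} is a candidate key.
These are minimal and exhaustive — every other superkey contains one of them.

{Bedrooms, OfficeID, ZipCode}, {Bedrooms, Price}, {ListingID, OfficeID}, {ListingID, Price}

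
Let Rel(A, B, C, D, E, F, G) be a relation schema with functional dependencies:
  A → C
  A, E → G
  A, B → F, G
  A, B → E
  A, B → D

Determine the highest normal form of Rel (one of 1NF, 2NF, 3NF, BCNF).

1NF

Candidate key: {A, B}. Prime attributes: {A, B}.
A → C breaks BCNF: {A}⁺ = {A, C}, so {A} is not a superkey.
Because {C} is non-prime and the left side of A → C is not a superkey, the relation is not in 3NF.
The proper key subset {A} of {A, B} determines non-prime {C}, so the relation is not even in 2NF.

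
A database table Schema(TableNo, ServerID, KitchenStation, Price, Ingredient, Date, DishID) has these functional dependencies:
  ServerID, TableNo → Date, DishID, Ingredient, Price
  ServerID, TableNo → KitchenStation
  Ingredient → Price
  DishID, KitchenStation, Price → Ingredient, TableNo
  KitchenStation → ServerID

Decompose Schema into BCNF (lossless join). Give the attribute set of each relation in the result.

Candidate keys of the original relation: {DishID, Ingredient, KitchenStation}, {DishID, KitchenStation, Price}, {KitchenStation, TableNo}, {ServerID, TableNo}.
Within {Date, DishID, Ingredient, KitchenStation, Price, ServerID, TableNo}: {Ingredient}⁺ ∩ {Date, DishID, Ingredient, KitchenStation, Price, ServerID, TableNo} = {Ingredient, Price}, not the whole set, so Ingredient → Price violates BCNF; decompose into {Ingredient, Price} and {Date, DishID, Ingredient, KitchenStation, ServerID, TableNo}.
{Ingredient, Price}: every determinant is a superkey — BCNF.
Within {Date, DishID, Ingredient, KitchenStation, ServerID, TableNo}: {KitchenStation}⁺ ∩ {Date, DishID, Ingredient, KitchenStation, ServerID, TableNo} = {KitchenStation, ServerID}, not the whole set, so KitchenStation → ServerID violates BCNF; decompose into {KitchenStation, ServerID} and {Date, DishID, Ingredient, KitchenStation, TableNo}.
{KitchenStation, ServerID}: every determinant is a superkey — BCNF.
{Date, DishID, Ingredient, KitchenStation, TableNo}: every determinant is a superkey — BCNF.

{Date, DishID, Ingredient, KitchenStation, TableNo}; {Ingredient, Price}; {KitchenStation, ServerID}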